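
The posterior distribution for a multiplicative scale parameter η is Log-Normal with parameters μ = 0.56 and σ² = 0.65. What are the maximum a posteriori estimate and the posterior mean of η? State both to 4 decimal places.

MAP = 0.9139, posterior mean = 2.4230

Mode = exp(μ − σ²) = exp(-0.09) = 0.9139.
Mean = exp(μ + σ²/2) = exp(0.885) = 2.4230.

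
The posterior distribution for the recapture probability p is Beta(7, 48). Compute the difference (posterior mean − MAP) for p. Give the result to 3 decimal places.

Mode = (7−1)/(7+48−2) = 6/53 = 0.113.
Mean = 7/(7+48) = 7/55 = 0.127.
Difference = 0.127 − 0.113 = 0.014.
The mean is pulled above the mode by the posterior's right skew.

0.014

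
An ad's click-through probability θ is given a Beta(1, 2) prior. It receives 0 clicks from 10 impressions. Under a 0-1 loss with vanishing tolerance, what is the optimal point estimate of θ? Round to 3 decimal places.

Posterior: Beta(1+0, 2+10) = Beta(1, 12).
Since α = 1 ≤ 1 and β > 1, the Beta density is monotone decreasing on [0,1]; the mode is at 0.
Mean = 1/(1+12) = 0.077.
This is the posterior mode — the MAP estimate.

0.000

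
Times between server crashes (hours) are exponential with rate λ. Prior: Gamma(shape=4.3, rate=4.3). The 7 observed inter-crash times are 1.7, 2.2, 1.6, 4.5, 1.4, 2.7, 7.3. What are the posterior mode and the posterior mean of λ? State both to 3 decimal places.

Σ times = 21.4. Posterior: Gamma(shape = 4.3+7 = 11.3, rate = 4.3+21.4 = 25.7).
Mode = (α−1)/β = 10.3/25.7 = 0.401.
Mean = α/β = 11.3/25.7 = 0.440.
The mean is pulled above the mode by the posterior's right skew.

posterior mode = 0.401, posterior mean = 0.440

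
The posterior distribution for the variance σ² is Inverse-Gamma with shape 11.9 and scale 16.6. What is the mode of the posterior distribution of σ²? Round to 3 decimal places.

1.287

Mode = β/(α+1) = 16.6/12.9 = 1.287.
Mean = β/(α−1) = 16.6/10.9 = 1.523.
This is the posterior mode — the MAP estimate.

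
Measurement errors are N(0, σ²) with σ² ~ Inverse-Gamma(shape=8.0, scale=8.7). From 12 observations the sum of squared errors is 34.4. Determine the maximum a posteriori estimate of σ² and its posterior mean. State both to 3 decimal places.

Posterior: Inverse-Gamma(shape = 8.0+12/2 = 14.0, scale = 8.7+34.4/2 = 25.9).
Mode = β/(α+1) = 25.9/15.0 = 1.727.
Mean = β/(α−1) = 25.9/13.0 = 1.992.

MAP = 1.727, posterior mean = 1.992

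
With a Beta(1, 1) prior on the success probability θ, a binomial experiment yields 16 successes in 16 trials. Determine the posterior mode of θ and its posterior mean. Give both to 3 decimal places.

MAP: 1.000. Posterior mean: 0.944.

Posterior: Beta(1+16, 1+0) = Beta(17, 1).
Since β = 1 ≤ 1 and α > 1, the Beta density is monotone increasing on [0,1]; the mode is at 1.
Mean = 17/(17+1) = 0.944.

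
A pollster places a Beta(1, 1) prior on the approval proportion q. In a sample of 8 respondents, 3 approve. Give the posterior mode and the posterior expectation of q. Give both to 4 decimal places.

Posterior: Beta(1+3, 1+5) = Beta(4, 6).
Mode = (4−1)/(4+6−2) = 3/8 = 0.3750.
Mean = 4/(4+6) = 4/10 = 0.4000.

MAP = 0.3750; posterior mean = 0.4000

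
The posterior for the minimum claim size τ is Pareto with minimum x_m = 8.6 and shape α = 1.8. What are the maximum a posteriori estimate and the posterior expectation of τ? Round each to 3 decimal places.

The Pareto density is strictly decreasing on [x_m, ∞), so the mode is x_m = 8.600.
Mean = α·x_m/(α−1) = 1.8·8.6/0.8 = 19.350.
Mean > mode: the posterior has a right tail.

MAP = 8.600; posterior mean = 19.350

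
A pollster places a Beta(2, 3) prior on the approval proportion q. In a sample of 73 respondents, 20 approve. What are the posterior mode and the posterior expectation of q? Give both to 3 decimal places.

MAP: 0.276. Posterior mean: 0.282.

Posterior: Beta(2+20, 3+53) = Beta(22, 56).
Mode = (22−1)/(22+56−2) = 21/76 = 0.276.
Mean = 22/(22+56) = 22/78 = 0.282.
Mean > mode: the posterior has a right tail.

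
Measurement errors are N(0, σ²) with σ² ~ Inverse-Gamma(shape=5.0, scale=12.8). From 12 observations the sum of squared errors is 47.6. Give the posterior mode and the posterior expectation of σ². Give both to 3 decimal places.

posterior mode = 3.050, posterior expectation = 3.660

Posterior: Inverse-Gamma(shape = 5.0+12/2 = 11.0, scale = 12.8+47.6/2 = 36.6).
Mode = β/(α+1) = 36.6/12.0 = 3.050.
Mean = β/(α−1) = 36.6/10.0 = 3.660.
The mean is pulled above the mode by the posterior's right skew.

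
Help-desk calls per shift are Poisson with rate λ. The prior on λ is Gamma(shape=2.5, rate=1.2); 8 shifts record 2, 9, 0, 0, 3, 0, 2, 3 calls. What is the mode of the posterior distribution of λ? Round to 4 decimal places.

Σ counts = 19. Posterior: Gamma(shape = 2.5+19 = 21.5, rate = 1.2+8 = 9.2).
Mode = (α−1)/β = 20.5/9.2 = 2.2283.
Mean = α/β = 21.5/9.2 = 2.3370.
This is the posterior mode — the MAP estimate.

2.2283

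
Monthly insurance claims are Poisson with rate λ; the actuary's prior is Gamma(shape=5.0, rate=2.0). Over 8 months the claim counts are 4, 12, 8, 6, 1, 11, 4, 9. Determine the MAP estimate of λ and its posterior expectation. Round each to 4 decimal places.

Σ counts = 55. Posterior: Gamma(shape = 5.0+55 = 60.0, rate = 2.0+8 = 10.0).
Mode = (α−1)/β = 59.0/10.0 = 5.9000.
Mean = α/β = 60.0/10.0 = 6.0000.

MAP = 5.9000, posterior mean = 6.0000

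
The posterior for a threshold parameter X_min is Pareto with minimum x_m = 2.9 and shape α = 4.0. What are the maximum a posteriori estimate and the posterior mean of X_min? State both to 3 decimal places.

The Pareto density is strictly decreasing on [x_m, ∞), so the mode is x_m = 2.900.
Mean = α·x_m/(α−1) = 4.0·2.9/3.0 = 3.867.
Mean > mode: the posterior has a right tail.

MAP = 2.900, posterior mean = 3.867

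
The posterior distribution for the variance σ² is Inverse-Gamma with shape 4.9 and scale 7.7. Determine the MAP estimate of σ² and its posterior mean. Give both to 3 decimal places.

Mode = β/(α+1) = 7.7/5.9 = 1.305.
Mean = β/(α−1) = 7.7/3.9 = 1.974.

MAP = 1.305; posterior mean = 1.974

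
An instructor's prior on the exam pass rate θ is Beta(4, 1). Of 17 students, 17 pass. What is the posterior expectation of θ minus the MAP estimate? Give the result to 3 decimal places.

-0.045

Posterior: Beta(4+17, 1+0) = Beta(21, 1).
Since β = 1 ≤ 1 and α > 1, the Beta density is monotone increasing on [0,1]; the mode is at 1.
Mean = 21/(21+1) = 0.955.
Difference = 0.955 − 1.000 = -0.045.
The posterior is left-skewed, so the mode exceeds the mean.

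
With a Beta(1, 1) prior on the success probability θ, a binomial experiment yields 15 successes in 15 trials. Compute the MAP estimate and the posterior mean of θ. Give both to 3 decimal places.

Posterior: Beta(1+15, 1+0) = Beta(16, 1).
Since β = 1 ≤ 1 and α > 1, the Beta density is monotone increasing on [0,1]; the mode is at 1.
Mean = 16/(16+1) = 0.941.

MAP = 1.000, posterior mean = 0.941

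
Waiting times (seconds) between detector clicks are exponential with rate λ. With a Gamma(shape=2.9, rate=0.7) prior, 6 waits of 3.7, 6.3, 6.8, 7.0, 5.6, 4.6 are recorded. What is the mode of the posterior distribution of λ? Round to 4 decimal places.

Σ times = 34.0. Posterior: Gamma(shape = 2.9+6 = 8.9, rate = 0.7+34.0 = 34.7).
Mode = (α−1)/β = 7.9/34.7 = 0.2277.
Mean = α/β = 8.9/34.7 = 0.2565.
This is the posterior mode — the MAP estimate.

0.2277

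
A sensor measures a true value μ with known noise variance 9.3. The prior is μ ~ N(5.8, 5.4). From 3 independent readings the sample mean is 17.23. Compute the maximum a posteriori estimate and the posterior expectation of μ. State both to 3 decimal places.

Posterior for μ is Normal. Precision-weighted mean: (1/5.4·5.8 + 3/9.3·17.23) / (1/5.4 + 3/9.3) = 13.061.
A Normal posterior is symmetric, so mode = mean.

MAP = 13.061; posterior mean = 13.061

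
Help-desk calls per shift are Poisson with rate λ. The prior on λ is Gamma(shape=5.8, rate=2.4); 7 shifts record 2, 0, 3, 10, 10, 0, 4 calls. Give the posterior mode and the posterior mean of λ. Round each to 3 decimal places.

posterior mode = 3.596, posterior mean = 3.702

Σ counts = 29. Posterior: Gamma(shape = 5.8+29 = 34.8, rate = 2.4+7 = 9.4).
Mode = (α−1)/β = 33.8/9.4 = 3.596.
Mean = α/β = 34.8/9.4 = 3.702.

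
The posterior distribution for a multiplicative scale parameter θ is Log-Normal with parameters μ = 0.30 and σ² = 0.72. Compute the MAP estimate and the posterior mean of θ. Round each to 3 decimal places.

Mode = exp(μ − σ²) = exp(-0.42) = 0.657.
Mean = exp(μ + σ²/2) = exp(0.660) = 1.935.
The posterior is right-skewed, so the mean exceeds the mode.

MAP: 0.657. Posterior mean: 1.935.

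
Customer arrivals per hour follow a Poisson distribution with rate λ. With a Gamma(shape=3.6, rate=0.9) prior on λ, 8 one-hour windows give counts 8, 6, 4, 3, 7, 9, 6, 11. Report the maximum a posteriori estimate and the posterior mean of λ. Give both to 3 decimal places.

MAP = 6.360, posterior mean = 6.472

Σ counts = 54. Posterior: Gamma(shape = 3.6+54 = 57.6, rate = 0.9+8 = 8.9).
Mode = (α−1)/β = 56.6/8.9 = 6.360.
Mean = α/β = 57.6/8.9 = 6.472.
The mean is pulled above the mode by the posterior's right skew.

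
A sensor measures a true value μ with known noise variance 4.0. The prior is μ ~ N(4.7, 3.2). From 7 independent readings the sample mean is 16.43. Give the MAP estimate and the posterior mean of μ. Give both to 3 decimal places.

Posterior for μ is Normal. Precision-weighted mean: (1/3.2·4.7 + 7/4.0·16.43) / (1/3.2 + 7/4.0) = 14.653.
A Normal posterior is symmetric, so mode = mean.

MAP = 14.653, posterior mean = 14.653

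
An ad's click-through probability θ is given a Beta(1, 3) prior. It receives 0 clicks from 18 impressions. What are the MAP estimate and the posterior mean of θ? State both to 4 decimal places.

MAP: 0.0000. Posterior mean: 0.0455.

Posterior: Beta(1+0, 3+18) = Beta(1, 21).
Since α = 1 ≤ 1 and β > 1, the Beta density is monotone decreasing on [0,1]; the mode is at 0.
Mean = 1/(1+21) = 0.0455.
The posterior is right-skewed, so the mean exceeds the mode.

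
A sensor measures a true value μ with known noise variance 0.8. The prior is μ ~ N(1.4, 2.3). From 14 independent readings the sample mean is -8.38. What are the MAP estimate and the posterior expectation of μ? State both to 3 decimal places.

Posterior for μ is Normal. Precision-weighted mean: (1/2.3·1.4 + 14/0.8·-8.38) / (1/2.3 + 14/0.8) = -8.143.
A Normal posterior is symmetric, so mode = mean.

MAP = -8.143; posterior mean = -8.143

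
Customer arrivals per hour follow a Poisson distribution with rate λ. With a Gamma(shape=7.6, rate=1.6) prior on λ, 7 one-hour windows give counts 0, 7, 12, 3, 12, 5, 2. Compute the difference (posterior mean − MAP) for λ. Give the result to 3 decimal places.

0.116

Σ counts = 41. Posterior: Gamma(shape = 7.6+41 = 48.6, rate = 1.6+7 = 8.6).
Mode = (α−1)/β = 47.6/8.6 = 5.535.
Mean = α/β = 48.6/8.6 = 5.651.
Difference = 5.651 − 5.535 = 0.116.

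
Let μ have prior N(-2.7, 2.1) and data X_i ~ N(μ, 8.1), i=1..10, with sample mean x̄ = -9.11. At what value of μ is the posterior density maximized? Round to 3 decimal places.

-7.326

Posterior for μ is Normal. Precision-weighted mean: (1/2.1·-2.7 + 10/8.1·-9.11) / (1/2.1 + 10/8.1) = -7.326.
A Normal posterior is symmetric, so mode = mean.
This is the posterior mode — the MAP estimate.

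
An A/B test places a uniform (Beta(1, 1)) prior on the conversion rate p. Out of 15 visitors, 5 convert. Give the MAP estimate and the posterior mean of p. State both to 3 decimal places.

MAP estimate = 0.333, posterior mean = 0.353

Posterior: Beta(1+5, 1+10) = Beta(6, 11).
Mode = (6−1)/(6+11−2) = 5/15 = 0.333.
With a flat prior the MAP equals the MLE, 5/15.
Mean = 6/(6+11) = 6/17 = 0.353.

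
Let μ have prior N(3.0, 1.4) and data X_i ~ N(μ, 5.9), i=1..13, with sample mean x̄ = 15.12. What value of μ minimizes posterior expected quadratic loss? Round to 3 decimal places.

12.153

Posterior for μ is Normal. Precision-weighted mean: (1/1.4·3.0 + 13/5.9·15.12) / (1/1.4 + 13/5.9) = 12.153.
A Normal posterior is symmetric, so mode = mean.
Quadratic loss ⇒ the optimal estimator is the posterior mean.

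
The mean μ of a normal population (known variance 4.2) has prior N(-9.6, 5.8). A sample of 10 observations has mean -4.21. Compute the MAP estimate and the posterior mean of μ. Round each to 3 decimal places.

μ_MAP = -4.574, E[μ|data] = -4.574

Posterior for μ is Normal. Precision-weighted mean: (1/5.8·-9.6 + 10/4.2·-4.21) / (1/5.8 + 10/4.2) = -4.574.
A Normal posterior is symmetric, so mode = mean.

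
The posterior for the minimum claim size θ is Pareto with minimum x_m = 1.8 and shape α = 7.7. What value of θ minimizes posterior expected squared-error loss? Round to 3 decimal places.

The Pareto density is strictly decreasing on [x_m, ∞), so the mode is x_m = 1.800.
Mean = α·x_m/(α−1) = 7.7·1.8/6.7 = 2.069.
Squared-error loss ⇒ the optimal estimator is the posterior mean.

2.069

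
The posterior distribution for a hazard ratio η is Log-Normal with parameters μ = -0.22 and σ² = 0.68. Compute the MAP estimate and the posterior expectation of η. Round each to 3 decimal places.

MAP: 0.407. Posterior mean: 1.127.

Mode = exp(μ − σ²) = exp(-0.90) = 0.407.
Mean = exp(μ + σ²/2) = exp(0.120) = 1.127.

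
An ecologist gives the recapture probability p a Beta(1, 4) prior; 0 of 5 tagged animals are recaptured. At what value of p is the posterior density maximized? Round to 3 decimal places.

0.000

Posterior: Beta(1+0, 4+5) = Beta(1, 9).
Since α = 1 ≤ 1 and β > 1, the Beta density is monotone decreasing on [0,1]; the mode is at 0.
Mean = 1/(1+9) = 0.100.
This is the posterior mode — the MAP estimate.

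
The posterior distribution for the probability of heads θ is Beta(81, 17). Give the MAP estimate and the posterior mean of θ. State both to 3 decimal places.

θ_MAP = 0.833, E[θ|data] = 0.827

Mode = (81−1)/(81+17−2) = 80/96 = 0.833.
Mean = 81/(81+17) = 81/98 = 0.827.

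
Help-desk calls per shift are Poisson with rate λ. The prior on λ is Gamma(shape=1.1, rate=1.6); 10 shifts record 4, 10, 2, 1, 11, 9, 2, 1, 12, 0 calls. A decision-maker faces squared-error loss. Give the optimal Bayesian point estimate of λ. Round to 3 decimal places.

4.578

Σ counts = 52. Posterior: Gamma(shape = 1.1+52 = 53.1, rate = 1.6+10 = 11.6).
Mode = (α−1)/β = 52.1/11.6 = 4.491.
Mean = α/β = 53.1/11.6 = 4.578.
Squared-error loss ⇒ the optimal estimator is the posterior mean.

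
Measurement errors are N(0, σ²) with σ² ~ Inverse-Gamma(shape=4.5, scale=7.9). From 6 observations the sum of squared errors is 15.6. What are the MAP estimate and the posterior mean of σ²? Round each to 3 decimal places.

Posterior: Inverse-Gamma(shape = 4.5+6/2 = 7.5, scale = 7.9+15.6/2 = 15.7).
Mode = β/(α+1) = 15.7/8.5 = 1.847.
Mean = β/(α−1) = 15.7/6.5 = 2.415.

σ²_MAP = 1.847, E[σ²|data] = 2.415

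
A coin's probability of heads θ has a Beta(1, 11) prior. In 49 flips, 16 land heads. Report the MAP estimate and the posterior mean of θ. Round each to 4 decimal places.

Posterior: Beta(1+16, 11+33) = Beta(17, 44).
Mode = (17−1)/(17+44−2) = 16/59 = 0.2712.
Mean = 17/(17+44) = 17/61 = 0.2787.

θ_MAP = 0.2712, E[θ|data] = 0.2787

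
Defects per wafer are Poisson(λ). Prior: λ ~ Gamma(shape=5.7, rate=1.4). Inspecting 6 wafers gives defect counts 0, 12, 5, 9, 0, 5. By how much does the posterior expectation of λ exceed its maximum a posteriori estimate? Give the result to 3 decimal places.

Σ counts = 31. Posterior: Gamma(shape = 5.7+31 = 36.7, rate = 1.4+6 = 7.4).
Mode = (α−1)/β = 35.7/7.4 = 4.824.
Mean = α/β = 36.7/7.4 = 4.959.
Difference = 4.959 − 4.824 = 0.135.
Right-skewed posterior ⇒ mode < mean.

0.135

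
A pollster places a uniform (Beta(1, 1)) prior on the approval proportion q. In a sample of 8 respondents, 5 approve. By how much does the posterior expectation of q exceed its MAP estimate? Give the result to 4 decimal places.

-0.0250

Posterior: Beta(1+5, 1+3) = Beta(6, 4).
Mode = (6−1)/(6+4−2) = 5/8 = 0.6250.
With a flat prior the MAP equals the MLE, 5/8.
Mean = 6/(6+4) = 6/10 = 0.6000.
Difference = 0.6000 − 0.6250 = -0.0250.
Mode > mean: the posterior has a left tail.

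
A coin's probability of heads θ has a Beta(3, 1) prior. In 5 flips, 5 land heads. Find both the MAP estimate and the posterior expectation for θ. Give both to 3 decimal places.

Posterior: Beta(3+5, 1+0) = Beta(8, 1).
Since β = 1 ≤ 1 and α > 1, the Beta density is monotone increasing on [0,1]; the mode is at 1.
Mean = 8/(8+1) = 0.889.

MAP estimate = 1.000, posterior expectation = 0.889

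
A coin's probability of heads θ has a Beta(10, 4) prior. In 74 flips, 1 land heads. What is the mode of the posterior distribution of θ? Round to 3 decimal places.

Posterior: Beta(10+1, 4+73) = Beta(11, 77).
Mode = (11−1)/(11+77−2) = 10/86 = 0.116.
Mean = 11/(11+77) = 11/88 = 0.125.
This is the posterior mode — the MAP estimate.

0.116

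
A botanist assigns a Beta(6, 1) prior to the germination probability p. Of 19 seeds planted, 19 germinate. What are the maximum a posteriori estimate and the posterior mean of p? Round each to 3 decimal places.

Posterior: Beta(6+19, 1+0) = Beta(25, 1).
Since β = 1 ≤ 1 and α > 1, the Beta density is monotone increasing on [0,1]; the mode is at 1.
Mean = 25/(25+1) = 0.962.

p_MAP = 1.000, E[p|data] = 0.962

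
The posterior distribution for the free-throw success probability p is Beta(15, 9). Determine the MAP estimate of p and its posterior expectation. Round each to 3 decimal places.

Mode = (15−1)/(15+9−2) = 14/22 = 0.636.
Mean = 15/(15+9) = 15/24 = 0.625.

MAP estimate = 0.636, posterior expectation = 0.625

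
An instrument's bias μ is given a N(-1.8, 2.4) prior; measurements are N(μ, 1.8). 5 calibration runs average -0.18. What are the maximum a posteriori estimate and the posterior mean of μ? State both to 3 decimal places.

MAP = -0.391, posterior mean = -0.391

Posterior for μ is Normal. Precision-weighted mean: (1/2.4·-1.8 + 5/1.8·-0.18) / (1/2.4 + 5/1.8) = -0.391.
A Normal posterior is symmetric, so mode = mean.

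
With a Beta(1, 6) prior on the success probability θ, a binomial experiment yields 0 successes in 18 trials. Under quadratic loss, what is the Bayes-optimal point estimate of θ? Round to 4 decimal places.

0.0400

Posterior: Beta(1+0, 6+18) = Beta(1, 24).
Since α = 1 ≤ 1 and β > 1, the Beta density is monotone decreasing on [0,1]; the mode is at 0.
Mean = 1/(1+24) = 0.0400.
Quadratic loss ⇒ the optimal estimator is the posterior mean.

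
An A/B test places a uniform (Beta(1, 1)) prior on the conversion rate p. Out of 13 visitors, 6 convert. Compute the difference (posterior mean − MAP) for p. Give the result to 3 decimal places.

0.005

Posterior: Beta(1+6, 1+7) = Beta(7, 8).
Mode = (7−1)/(7+8−2) = 6/13 = 0.462.
With a flat prior the MAP equals the MLE, 6/13.
Mean = 7/(7+8) = 7/15 = 0.467.
Difference = 0.467 − 0.462 = 0.005.
Mean > mode: the posterior has a right tail.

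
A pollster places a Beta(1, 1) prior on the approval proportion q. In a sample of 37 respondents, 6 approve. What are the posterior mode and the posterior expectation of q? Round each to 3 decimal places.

MAP: 0.162. Posterior mean: 0.179.

Posterior: Beta(1+6, 1+31) = Beta(7, 32).
Mode = (7−1)/(7+32−2) = 6/37 = 0.162.
Mean = 7/(7+32) = 7/39 = 0.179.
The mean is pulled above the mode by the posterior's right skew.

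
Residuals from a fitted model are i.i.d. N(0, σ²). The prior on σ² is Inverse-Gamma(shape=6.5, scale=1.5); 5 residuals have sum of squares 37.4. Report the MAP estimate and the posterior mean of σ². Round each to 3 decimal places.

MAP = 2.020; posterior mean = 2.525

Posterior: Inverse-Gamma(shape = 6.5+5/2 = 9.0, scale = 1.5+37.4/2 = 20.2).
Mode = β/(α+1) = 20.2/10.0 = 2.020.
Mean = β/(α−1) = 20.2/8.0 = 2.525.
Mean > mode: the posterior has a right tail.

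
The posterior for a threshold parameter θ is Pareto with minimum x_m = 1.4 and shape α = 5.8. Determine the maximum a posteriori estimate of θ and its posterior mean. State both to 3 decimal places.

The Pareto density is strictly decreasing on [x_m, ∞), so the mode is x_m = 1.400.
Mean = α·x_m/(α−1) = 5.8·1.4/4.8 = 1.692.

MAP: 1.400. Posterior mean: 1.692.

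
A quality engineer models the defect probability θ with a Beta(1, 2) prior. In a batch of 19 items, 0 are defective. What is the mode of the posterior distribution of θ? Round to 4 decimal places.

Posterior: Beta(1+0, 2+19) = Beta(1, 21).
Since α = 1 ≤ 1 and β > 1, the Beta density is monotone decreasing on [0,1]; the mode is at 0.
Mean = 1/(1+21) = 0.0455.
This is the posterior mode — the MAP estimate.

0.0000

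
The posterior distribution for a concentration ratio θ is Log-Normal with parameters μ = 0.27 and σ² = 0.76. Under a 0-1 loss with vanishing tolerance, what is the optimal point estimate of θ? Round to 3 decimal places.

Mode = exp(μ − σ²) = exp(-0.49) = 0.613.
Mean = exp(μ + σ²/2) = exp(0.650) = 1.916.
This is the posterior mode — the MAP estimate.

0.613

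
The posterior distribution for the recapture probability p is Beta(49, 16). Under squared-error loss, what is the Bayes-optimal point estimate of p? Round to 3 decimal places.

0.754

Mode = (49−1)/(49+16−2) = 48/63 = 0.762.
Mean = 49/(49+16) = 49/65 = 0.754.
Squared-error loss ⇒ the optimal estimator is the posterior mean.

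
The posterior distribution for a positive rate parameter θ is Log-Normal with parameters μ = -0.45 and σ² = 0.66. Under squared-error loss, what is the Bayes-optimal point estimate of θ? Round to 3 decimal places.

Mode = exp(μ − σ²) = exp(-1.11) = 0.330.
Mean = exp(μ + σ²/2) = exp(-0.120) = 0.887.
Squared-error loss ⇒ the optimal estimator is the posterior mean.

0.887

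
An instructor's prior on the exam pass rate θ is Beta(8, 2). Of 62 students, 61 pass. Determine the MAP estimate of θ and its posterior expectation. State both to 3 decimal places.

Posterior: Beta(8+61, 2+1) = Beta(69, 3).
Mode = (69−1)/(69+3−2) = 68/70 = 0.971.
Mean = 69/(69+3) = 69/72 = 0.958.
The mean is pulled below the mode by the posterior's left skew.

MAP = 0.971, posterior mean = 0.958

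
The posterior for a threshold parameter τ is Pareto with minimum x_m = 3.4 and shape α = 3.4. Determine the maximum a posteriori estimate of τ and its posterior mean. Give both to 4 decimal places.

The Pareto density is strictly decreasing on [x_m, ∞), so the mode is x_m = 3.4000.
Mean = α·x_m/(α−1) = 3.4·3.4/2.4 = 4.8167.

MAP: 3.4000. Posterior mean: 4.8167.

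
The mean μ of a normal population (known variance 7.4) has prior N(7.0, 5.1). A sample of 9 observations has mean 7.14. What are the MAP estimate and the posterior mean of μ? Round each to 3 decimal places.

MAP: 7.121. Posterior mean: 7.121.

Posterior for μ is Normal. Precision-weighted mean: (1/5.1·7.0 + 9/7.4·7.14) / (1/5.1 + 9/7.4) = 7.121.
A Normal posterior is symmetric, so mode = mean.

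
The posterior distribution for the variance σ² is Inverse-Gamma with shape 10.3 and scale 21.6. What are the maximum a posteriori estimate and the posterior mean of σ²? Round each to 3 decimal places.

Mode = β/(α+1) = 21.6/11.3 = 1.912.
Mean = β/(α−1) = 21.6/9.3 = 2.323.

maximum a posteriori estimate = 1.912, posterior mean = 2.323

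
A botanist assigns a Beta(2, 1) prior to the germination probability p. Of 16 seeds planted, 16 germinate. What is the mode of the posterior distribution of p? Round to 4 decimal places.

1.0000

Posterior: Beta(2+16, 1+0) = Beta(18, 1).
Since β = 1 ≤ 1 and α > 1, the Beta density is monotone increasing on [0,1]; the mode is at 1.
Mean = 18/(18+1) = 0.9474.
This is the posterior mode — the MAP estimate.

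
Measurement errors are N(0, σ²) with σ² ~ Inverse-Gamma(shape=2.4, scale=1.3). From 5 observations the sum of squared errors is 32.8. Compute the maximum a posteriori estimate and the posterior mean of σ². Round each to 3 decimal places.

MAP = 3.000, posterior mean = 4.538

Posterior: Inverse-Gamma(shape = 2.4+5/2 = 4.9, scale = 1.3+32.8/2 = 17.7).
Mode = β/(α+1) = 17.7/5.9 = 3.000.
Mean = β/(α−1) = 17.7/3.9 = 4.538.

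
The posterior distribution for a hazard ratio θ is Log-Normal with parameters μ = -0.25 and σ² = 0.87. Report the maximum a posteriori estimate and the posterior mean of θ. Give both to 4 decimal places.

MAP = 0.3263, posterior mean = 1.2032

Mode = exp(μ − σ²) = exp(-1.12) = 0.3263.
Mean = exp(μ + σ²/2) = exp(0.185) = 1.2032.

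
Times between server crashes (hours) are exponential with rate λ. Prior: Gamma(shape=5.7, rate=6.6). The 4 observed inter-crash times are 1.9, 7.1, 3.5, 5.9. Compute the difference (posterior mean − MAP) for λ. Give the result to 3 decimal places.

Σ times = 18.4. Posterior: Gamma(shape = 5.7+4 = 9.7, rate = 6.6+18.4 = 25.0).
Mode = (α−1)/β = 8.7/25.0 = 0.348.
Mean = α/β = 9.7/25.0 = 0.388.
Difference = 0.388 − 0.348 = 0.040.
The mean is pulled above the mode by the posterior's right skew.

0.040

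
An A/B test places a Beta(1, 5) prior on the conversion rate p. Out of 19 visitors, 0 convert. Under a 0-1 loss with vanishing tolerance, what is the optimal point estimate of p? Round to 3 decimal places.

Posterior: Beta(1+0, 5+19) = Beta(1, 24).
Since α = 1 ≤ 1 and β > 1, the Beta density is monotone decreasing on [0,1]; the mode is at 0.
Mean = 1/(1+24) = 0.040.
This is the posterior mode — the MAP estimate.

0.000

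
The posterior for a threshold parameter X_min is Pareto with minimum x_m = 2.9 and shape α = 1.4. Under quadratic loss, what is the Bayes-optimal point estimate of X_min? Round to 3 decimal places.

The Pareto density is strictly decreasing on [x_m, ∞), so the mode is x_m = 2.900.
Mean = α·x_m/(α−1) = 1.4·2.9/0.4 = 10.150.
Quadratic loss ⇒ the optimal estimator is the posterior mean.

10.150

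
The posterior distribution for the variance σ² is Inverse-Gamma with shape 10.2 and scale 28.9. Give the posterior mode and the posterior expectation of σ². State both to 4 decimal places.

MAP = 2.5804, posterior mean = 3.1413

Mode = β/(α+1) = 28.9/11.2 = 2.5804.
Mean = β/(α−1) = 28.9/9.2 = 3.1413.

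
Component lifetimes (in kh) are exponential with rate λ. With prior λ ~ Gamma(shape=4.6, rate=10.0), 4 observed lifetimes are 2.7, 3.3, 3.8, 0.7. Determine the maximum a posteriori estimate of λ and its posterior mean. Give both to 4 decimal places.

Σ times = 10.5. Posterior: Gamma(shape = 4.6+4 = 8.6, rate = 10.0+10.5 = 20.5).
Mode = (α−1)/β = 7.6/20.5 = 0.3707.
Mean = α/β = 8.6/20.5 = 0.4195.
Right-skewed posterior ⇒ mode < mean.

MAP: 0.3707. Posterior mean: 0.4195.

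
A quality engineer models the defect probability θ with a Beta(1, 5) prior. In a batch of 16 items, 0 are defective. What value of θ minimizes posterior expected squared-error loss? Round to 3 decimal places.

Posterior: Beta(1+0, 5+16) = Beta(1, 21).
Since α = 1 ≤ 1 and β > 1, the Beta density is monotone decreasing on [0,1]; the mode is at 0.
Mean = 1/(1+21) = 0.045.
Squared-error loss ⇒ the optimal estimator is the posterior mean.

0.045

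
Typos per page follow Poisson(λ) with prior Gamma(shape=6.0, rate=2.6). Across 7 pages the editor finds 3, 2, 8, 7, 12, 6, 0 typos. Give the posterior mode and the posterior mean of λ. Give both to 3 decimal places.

Σ counts = 38. Posterior: Gamma(shape = 6.0+38 = 44.0, rate = 2.6+7 = 9.6).
Mode = (α−1)/β = 43.0/9.6 = 4.479.
Mean = α/β = 44.0/9.6 = 4.583.

MAP: 4.479. Posterior mean: 4.583.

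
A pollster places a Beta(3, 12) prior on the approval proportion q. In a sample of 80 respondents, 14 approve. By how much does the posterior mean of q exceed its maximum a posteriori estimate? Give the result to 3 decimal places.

0.007

Posterior: Beta(3+14, 12+66) = Beta(17, 78).
Mode = (17−1)/(17+78−2) = 16/93 = 0.172.
Mean = 17/(17+78) = 17/95 = 0.179.
Difference = 0.179 − 0.172 = 0.007.
The mean is pulled above the mode by the posterior's right skew.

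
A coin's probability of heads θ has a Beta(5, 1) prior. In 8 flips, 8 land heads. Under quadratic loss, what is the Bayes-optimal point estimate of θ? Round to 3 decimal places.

0.929

Posterior: Beta(5+8, 1+0) = Beta(13, 1).
Since β = 1 ≤ 1 and α > 1, the Beta density is monotone increasing on [0,1]; the mode is at 1.
Mean = 13/(13+1) = 0.929.
Quadratic loss ⇒ the optimal estimator is the posterior mean.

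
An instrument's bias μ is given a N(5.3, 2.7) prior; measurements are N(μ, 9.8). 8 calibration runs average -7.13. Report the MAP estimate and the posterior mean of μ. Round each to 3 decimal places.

Posterior for μ is Normal. Precision-weighted mean: (1/2.7·5.3 + 8/9.8·-7.13) / (1/2.7 + 8/9.8) = -3.251.
A Normal posterior is symmetric, so mode = mean.

MAP = -3.251, posterior mean = -3.251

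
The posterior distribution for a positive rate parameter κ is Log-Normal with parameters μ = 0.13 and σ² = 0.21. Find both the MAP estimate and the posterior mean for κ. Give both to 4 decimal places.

MAP estimate = 0.9231, posterior mean = 1.2649

Mode = exp(μ − σ²) = exp(-0.08) = 0.9231.
Mean = exp(μ + σ²/2) = exp(0.235) = 1.2649.
Right-skewed posterior ⇒ mode < mean.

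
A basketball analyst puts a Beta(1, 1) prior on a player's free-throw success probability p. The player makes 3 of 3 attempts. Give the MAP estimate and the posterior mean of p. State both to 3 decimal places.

p_MAP = 1.000, E[p|data] = 0.800

Posterior: Beta(1+3, 1+0) = Beta(4, 1).
Since β = 1 ≤ 1 and α > 1, the Beta density is monotone increasing on [0,1]; the mode is at 1.
Mean = 4/(4+1) = 0.800.
Left-skewed posterior ⇒ mean < mode.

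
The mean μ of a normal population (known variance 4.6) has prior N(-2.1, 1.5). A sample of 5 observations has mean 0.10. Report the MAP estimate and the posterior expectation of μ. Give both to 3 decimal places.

MAP = -0.736; posterior mean = -0.736

Posterior for μ is Normal. Precision-weighted mean: (1/1.5·-2.1 + 5/4.6·0.10) / (1/1.5 + 5/4.6) = -0.736.
A Normal posterior is symmetric, so mode = mean.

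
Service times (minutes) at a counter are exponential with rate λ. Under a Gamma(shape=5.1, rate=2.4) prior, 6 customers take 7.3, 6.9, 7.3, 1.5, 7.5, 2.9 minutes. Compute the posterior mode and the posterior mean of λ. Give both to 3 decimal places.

λ_MAP = 0.282, E[λ|data] = 0.310

Σ times = 33.4. Posterior: Gamma(shape = 5.1+6 = 11.1, rate = 2.4+33.4 = 35.8).
Mode = (α−1)/β = 10.1/35.8 = 0.282.
Mean = α/β = 11.1/35.8 = 0.310.
Right-skewed posterior ⇒ mode < mean.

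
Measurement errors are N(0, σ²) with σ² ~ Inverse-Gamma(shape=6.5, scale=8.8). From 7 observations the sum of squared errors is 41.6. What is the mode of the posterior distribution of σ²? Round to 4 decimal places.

Posterior: Inverse-Gamma(shape = 6.5+7/2 = 10.0, scale = 8.8+41.6/2 = 29.6).
Mode = β/(α+1) = 29.6/11.0 = 2.6909.
Mean = β/(α−1) = 29.6/9.0 = 3.2889.
This is the posterior mode — the MAP estimate.

2.6909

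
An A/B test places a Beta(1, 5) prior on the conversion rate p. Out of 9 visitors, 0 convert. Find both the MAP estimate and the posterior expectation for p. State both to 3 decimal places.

MAP = 0.000, posterior mean = 0.067

Posterior: Beta(1+0, 5+9) = Beta(1, 14).
Since α = 1 ≤ 1 and β > 1, the Beta density is monotone decreasing on [0,1]; the mode is at 0.
Mean = 1/(1+14) = 0.067.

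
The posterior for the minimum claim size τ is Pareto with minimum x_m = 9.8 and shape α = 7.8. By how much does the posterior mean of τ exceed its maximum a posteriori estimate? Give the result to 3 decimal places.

1.441

The Pareto density is strictly decreasing on [x_m, ∞), so the mode is x_m = 9.800.
Mean = α·x_m/(α−1) = 7.8·9.8/6.8 = 11.241.
Difference = 11.241 − 9.800 = 1.441.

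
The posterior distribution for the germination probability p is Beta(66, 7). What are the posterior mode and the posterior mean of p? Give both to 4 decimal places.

Mode = (66−1)/(66+7−2) = 65/71 = 0.9155.
Mean = 66/(66+7) = 66/73 = 0.9041.
The posterior is left-skewed, so the mode exceeds the mean.

MAP: 0.9155. Posterior mean: 0.9041.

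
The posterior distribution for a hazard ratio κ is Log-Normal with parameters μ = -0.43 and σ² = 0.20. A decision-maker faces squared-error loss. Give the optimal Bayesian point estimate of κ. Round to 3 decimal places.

0.719

Mode = exp(μ − σ²) = exp(-0.63) = 0.533.
Mean = exp(μ + σ²/2) = exp(-0.330) = 0.719.
Squared-error loss ⇒ the optimal estimator is the posterior mean.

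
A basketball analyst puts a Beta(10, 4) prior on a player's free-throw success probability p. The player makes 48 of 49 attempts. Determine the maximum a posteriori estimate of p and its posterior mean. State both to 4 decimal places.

Posterior: Beta(10+48, 4+1) = Beta(58, 5).
Mode = (58−1)/(58+5−2) = 57/61 = 0.9344.
Mean = 58/(58+5) = 58/63 = 0.9206.

p_MAP = 0.9344, E[p|data] = 0.9206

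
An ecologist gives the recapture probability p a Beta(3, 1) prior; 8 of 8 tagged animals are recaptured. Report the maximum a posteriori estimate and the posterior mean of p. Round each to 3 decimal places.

Posterior: Beta(3+8, 1+0) = Beta(11, 1).
Since β = 1 ≤ 1 and α > 1, the Beta density is monotone increasing on [0,1]; the mode is at 1.
Mean = 11/(11+1) = 0.917.

MAP = 1.000, posterior mean = 0.917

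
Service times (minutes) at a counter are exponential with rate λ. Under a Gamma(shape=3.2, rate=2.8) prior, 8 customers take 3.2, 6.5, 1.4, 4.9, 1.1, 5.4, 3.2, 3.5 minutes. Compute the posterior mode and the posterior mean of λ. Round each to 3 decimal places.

posterior mode = 0.319, posterior mean = 0.350

Σ times = 29.2. Posterior: Gamma(shape = 3.2+8 = 11.2, rate = 2.8+29.2 = 32.0).
Mode = (α−1)/β = 10.2/32.0 = 0.319.
Mean = α/β = 11.2/32.0 = 0.350.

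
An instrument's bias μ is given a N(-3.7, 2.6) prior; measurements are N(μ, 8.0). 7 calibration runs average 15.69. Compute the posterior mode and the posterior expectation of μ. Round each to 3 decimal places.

Posterior for μ is Normal. Precision-weighted mean: (1/2.6·-3.7 + 7/8.0·15.69) / (1/2.6 + 7/8.0) = 9.769.
A Normal posterior is symmetric, so mode = mean.

μ_MAP = 9.769, E[μ|data] = 9.769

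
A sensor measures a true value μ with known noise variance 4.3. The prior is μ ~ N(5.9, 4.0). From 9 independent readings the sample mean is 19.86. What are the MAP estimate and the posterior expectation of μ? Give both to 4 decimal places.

Posterior for μ is Normal. Precision-weighted mean: (1/4.0·5.9 + 9/4.3·19.86) / (1/4.0 + 9/4.3) = 18.3705.
A Normal posterior is symmetric, so mode = mean.

MAP estimate = 18.3705, posterior expectation = 18.3705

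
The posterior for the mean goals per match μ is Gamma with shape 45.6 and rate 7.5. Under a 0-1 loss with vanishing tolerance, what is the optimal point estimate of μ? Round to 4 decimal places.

Mode = (α−1)/β = 44.6/7.5 = 5.9467.
Mean = α/β = 45.6/7.5 = 6.0800.
This is the posterior mode — the MAP estimate.

5.9467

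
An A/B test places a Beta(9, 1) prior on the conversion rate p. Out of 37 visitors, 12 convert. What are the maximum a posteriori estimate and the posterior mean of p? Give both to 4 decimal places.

Posterior: Beta(9+12, 1+25) = Beta(21, 26).
Mode = (21−1)/(21+26−2) = 20/45 = 0.4444.
Mean = 21/(21+26) = 21/47 = 0.4468.

MAP = 0.4444, posterior mean = 0.4468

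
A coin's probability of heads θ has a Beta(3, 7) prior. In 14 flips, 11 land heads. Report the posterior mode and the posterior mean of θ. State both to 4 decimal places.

MAP = 0.5909; posterior mean = 0.5833

Posterior: Beta(3+11, 7+3) = Beta(14, 10).
Mode = (14−1)/(14+10−2) = 13/22 = 0.5909.
Mean = 14/(14+10) = 14/24 = 0.5833.
Left-skewed posterior ⇒ mean < mode.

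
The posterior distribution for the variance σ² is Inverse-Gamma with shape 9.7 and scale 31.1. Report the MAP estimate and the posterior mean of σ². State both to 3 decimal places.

Mode = β/(α+1) = 31.1/10.7 = 2.907.
Mean = β/(α−1) = 31.1/8.7 = 3.575.
Mean > mode: the posterior has a right tail.

MAP estimate = 2.907, posterior mean = 3.575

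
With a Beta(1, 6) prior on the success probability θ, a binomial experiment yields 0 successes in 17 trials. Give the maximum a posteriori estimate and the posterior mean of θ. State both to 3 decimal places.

MAP = 0.000, posterior mean = 0.042

Posterior: Beta(1+0, 6+17) = Beta(1, 23).
Since α = 1 ≤ 1 and β > 1, the Beta density is monotone decreasing on [0,1]; the mode is at 0.
Mean = 1/(1+23) = 0.042.
Right-skewed posterior ⇒ mode < mean.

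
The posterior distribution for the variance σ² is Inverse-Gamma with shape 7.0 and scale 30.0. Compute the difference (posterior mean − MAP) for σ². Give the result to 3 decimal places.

Mode = β/(α+1) = 30.0/8.0 = 3.750.
Mean = β/(α−1) = 30.0/6.0 = 5.000.
Difference = 5.000 − 3.750 = 1.250.

1.250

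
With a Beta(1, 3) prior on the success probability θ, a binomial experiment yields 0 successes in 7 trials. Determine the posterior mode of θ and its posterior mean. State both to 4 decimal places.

θ_MAP = 0.0000, E[θ|data] = 0.0909

Posterior: Beta(1+0, 3+7) = Beta(1, 10).
Since α = 1 ≤ 1 and β > 1, the Beta density is monotone decreasing on [0,1]; the mode is at 0.
Mean = 1/(1+10) = 0.0909.
Right-skewed posterior ⇒ mode < mean.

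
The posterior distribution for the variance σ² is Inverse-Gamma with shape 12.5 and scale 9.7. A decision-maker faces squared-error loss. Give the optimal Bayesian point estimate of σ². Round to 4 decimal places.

Mode = β/(α+1) = 9.7/13.5 = 0.7185.
Mean = β/(α−1) = 9.7/11.5 = 0.8435.
Squared-error loss ⇒ the optimal estimator is the posterior mean.

0.8435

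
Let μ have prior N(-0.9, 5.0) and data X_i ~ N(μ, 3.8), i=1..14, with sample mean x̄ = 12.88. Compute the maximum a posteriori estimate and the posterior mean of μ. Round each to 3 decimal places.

μ_MAP = 12.170, E[μ|data] = 12.170

Posterior for μ is Normal. Precision-weighted mean: (1/5.0·-0.9 + 14/3.8·12.88) / (1/5.0 + 14/3.8) = 12.170.
A Normal posterior is symmetric, so mode = mean.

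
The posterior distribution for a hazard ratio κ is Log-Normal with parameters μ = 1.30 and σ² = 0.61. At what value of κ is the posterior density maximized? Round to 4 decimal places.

1.9937

Mode = exp(μ − σ²) = exp(0.69) = 1.9937.
Mean = exp(μ + σ²/2) = exp(1.605) = 4.9779.
This is the posterior mode — the MAP estimate.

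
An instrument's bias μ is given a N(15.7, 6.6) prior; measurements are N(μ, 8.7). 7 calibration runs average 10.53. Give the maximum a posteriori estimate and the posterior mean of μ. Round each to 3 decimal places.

Posterior for μ is Normal. Precision-weighted mean: (1/6.6·15.7 + 7/8.7·10.53) / (1/6.6 + 7/8.7) = 11.349.
A Normal posterior is symmetric, so mode = mean.

MAP = 11.349, posterior mean = 11.349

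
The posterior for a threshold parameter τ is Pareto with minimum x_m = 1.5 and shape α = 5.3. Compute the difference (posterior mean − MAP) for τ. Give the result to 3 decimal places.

0.349

The Pareto density is strictly decreasing on [x_m, ∞), so the mode is x_m = 1.500.
Mean = α·x_m/(α−1) = 5.3·1.5/4.3 = 1.849.
Difference = 1.849 − 1.500 = 0.349.
The posterior is right-skewed, so the mean exceeds the mode.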